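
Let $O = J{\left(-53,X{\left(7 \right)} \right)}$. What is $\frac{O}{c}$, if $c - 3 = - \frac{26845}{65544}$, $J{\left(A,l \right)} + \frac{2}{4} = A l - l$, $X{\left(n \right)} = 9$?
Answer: $- \frac{31887156}{169787} \approx -187.81$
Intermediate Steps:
$J{\left(A,l \right)} = - \frac{1}{2} - l + A l$ ($J{\left(A,l \right)} = - \frac{1}{2} + \left(A l - l\right) = - \frac{1}{2} + \left(- l + A l\right) = - \frac{1}{2} - l + A l$)
$c = \frac{169787}{65544}$ ($c = 3 - \frac{26845}{65544} = \frac{169787}{65544} \approx 2.5904$)
$O = - \frac{973}{2}$ ($O = - \frac{1}{2} - 9 - 477 = - \frac{973}{2} \approx -486.5$)
$\frac{O}{c} = - \frac{973}{2 \cdot \frac{169787}{65544}} = \left(- \frac{973}{2}\right) \frac{65544}{169787} = - \frac{31887156}{169787}$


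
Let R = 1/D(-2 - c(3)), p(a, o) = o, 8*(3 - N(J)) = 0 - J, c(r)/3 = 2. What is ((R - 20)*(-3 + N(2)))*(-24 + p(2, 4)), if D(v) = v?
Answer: 805/8 ≈ 100.63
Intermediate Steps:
c(r) = 6 (c(r) = 3*2 = 6)
N(J) = 3 + J/8 (N(J) = 3 - (0 - J)/8 = 3 - (-1)*J/8 = 3 + J/8)
R = -⅛ (R = 1/(-2 - 1*6) = 1/(-2 - 6) = 1/(-8) = -⅛ ≈ -0.12500)
((R - 20)*(-3 + N(2)))*(-24 + p(2, 4)) = ((-⅛ - 20)*(-3 + (3 + (⅛)*2)))*(-24 + 4) = -161*(-3 + (3 + ¼))/8*(-20) = -161*(-3 + 13/4)/8*(-20) = -161/8*¼*(-20) = -161/32*(-20) = 805/8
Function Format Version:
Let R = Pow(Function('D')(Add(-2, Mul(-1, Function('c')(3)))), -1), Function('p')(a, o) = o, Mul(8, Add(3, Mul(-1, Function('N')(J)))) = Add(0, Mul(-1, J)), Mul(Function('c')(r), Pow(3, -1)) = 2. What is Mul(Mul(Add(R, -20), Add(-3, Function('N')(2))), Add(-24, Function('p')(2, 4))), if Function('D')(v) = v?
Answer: Rational(805, 8) ≈ 100.63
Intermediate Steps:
Function('c')(r) = 6 (Function('c')(r) = Mul(3, 2) = 6)
Function('N')(J) = Add(3, Mul(Rational(1, 8), J)) (Function('N')(J) = Add(3, Mul(Rational(-1, 8), Add(0, Mul(-1, J)))) = Add(3, Mul(Rational(-1, 8), Mul(-1, J))) = Add(3, Mul(Rational(1, 8), J)))
R = Rational(-1, 8) (R = Pow(Add(-2, Mul(-1, 6)), -1) = Pow(Add(-2, -6), -1) = Pow(-8, -1) = Rational(-1, 8) ≈ -0.12500)
Mul(Mul(Add(R, -20), Add(-3, Function('N')(2))), Add(-24, Function('p')(2, 4))) = Mul(Mul(Add(Rational(-1, 8), -20), Add(-3, Add(3, Mul(Rational(1, 8), 2)))), Add(-24, 4)) = Mul(Mul(Rational(-161, 8), Add(-3, Add(3, Rational(1, 4)))), -20) = Mul(Mul(Rational(-161, 8), Add(-3, Rational(13, 4))), -20) = Mul(Mul(Rational(-161, 8), Rational(1, 4)), -20) = Mul(Rational(-161, 32), -20) = Rational(805, 8)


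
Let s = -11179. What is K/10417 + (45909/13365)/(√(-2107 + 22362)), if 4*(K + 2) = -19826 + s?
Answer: -31013/41668 + 5101*√20255/30078675 ≈ -0.72015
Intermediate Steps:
K = -31013/4 (K = -2 + (-19826 - 11179)/4 = -2 + (¼)*(-31005) = -2 - 31005/4 = -31013/4 ≈ -7753.3)
K/10417 + (45909/13365)/(√(-2107 + 22362)) = -31013/4/10417 + (45909/13365)/(√(-2107 + 22362)) = -31013/4*1/10417 + (45909*(1/13365))/(√20255) = -31013/41668 + 5101*(√20255/20255)/1485 = -31013/41668 + 5101*√20255/30078675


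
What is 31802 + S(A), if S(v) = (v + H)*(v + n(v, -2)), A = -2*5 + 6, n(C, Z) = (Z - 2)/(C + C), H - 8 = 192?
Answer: 31116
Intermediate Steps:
H = 200 (H = 8 + 192 = 200)
n(C, Z) = (-2 + Z)/(2*C) (n(C, Z) = (-2 + Z)/((2*C)) = (-2 + Z)*(1/(2*C)) = (-2 + Z)/(2*C))
A = -4 (A = -10 + 6 = -4)
S(v) = (200 + v)*(v - 2/v) (S(v) = (v + 200)*(v + (-2 - 2)/(2*v)) = (200 + v)*(v + (½)*(-4)/v) = (200 + v)*(v - 2/v))
31802 + S(A) = 31802 + (-2 + (-4)² - 400/(-4) + 200*(-4)) = 31802 + (-2 + 16 - 400*(-¼) - 800) = 31802 + (-2 + 16 + 100 - 800) = 31802 - 686 = 31116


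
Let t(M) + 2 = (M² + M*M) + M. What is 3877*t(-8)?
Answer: 457486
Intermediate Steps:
t(M) = -2 + M + 2*M² (t(M) = -2 + ((M² + M*M) + M) = -2 + ((M² + M²) + M) = -2 + (2*M² + M) = -2 + (M + 2*M²) = -2 + M + 2*M²)
3877*t(-8) = 3877*(-2 - 8 + 2*(-8)²) = 3877*(-2 - 8 + 2*64) = 3877*(-2 - 8 + 128) = 3877*118 = 457486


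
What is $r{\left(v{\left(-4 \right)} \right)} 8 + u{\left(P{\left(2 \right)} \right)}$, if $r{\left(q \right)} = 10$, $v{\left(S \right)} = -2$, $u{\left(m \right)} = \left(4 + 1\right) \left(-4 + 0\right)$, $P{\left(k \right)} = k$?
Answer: $60$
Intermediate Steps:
$u{\left(m \right)} = -20$ ($u{\left(m \right)} = 5 \left(-4\right) = -20$)
$r{\left(v{\left(-4 \right)} \right)} 8 + u{\left(P{\left(2 \right)} \right)} = 10 \cdot 8 - 20 = 80 - 20 = 60$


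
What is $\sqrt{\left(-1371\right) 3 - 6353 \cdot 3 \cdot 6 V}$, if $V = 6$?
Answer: $3 i \sqrt{76693} \approx 830.8 i$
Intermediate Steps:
$\sqrt{\left(-1371\right) 3 - 6353 \cdot 3 \cdot 6 V} = \sqrt{\left(-1371\right) 3 - 6353 \cdot 3 \cdot 6 \cdot 6} = \sqrt{-4113 - 6353 \cdot 18 \cdot 6} = \sqrt{-4113 - 686124} = \sqrt{-690237} = 3 i \sqrt{76693}$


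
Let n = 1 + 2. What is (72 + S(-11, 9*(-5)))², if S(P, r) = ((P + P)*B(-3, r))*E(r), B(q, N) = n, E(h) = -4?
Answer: 112896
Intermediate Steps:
n = 3
B(q, N) = 3
S(P, r) = -24*P (S(P, r) = ((P + P)*3)*(-4) = ((2*P)*3)*(-4) = (6*P)*(-4) = -24*P)
(72 + S(-11, 9*(-5)))² = (72 - 24*(-11))² = (72 + 264)² = 336² = 112896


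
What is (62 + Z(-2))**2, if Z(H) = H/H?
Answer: 3969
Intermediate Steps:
Z(H) = 1
(62 + Z(-2))**2 = (62 + 1)**2 = 63**2 = 3969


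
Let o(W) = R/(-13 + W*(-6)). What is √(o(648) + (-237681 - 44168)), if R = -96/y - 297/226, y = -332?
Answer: I*√219071194763817530/881626 ≈ 530.89*I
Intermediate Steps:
R = -19227/18758 (R = -96/(-332) - 297/226 = -96*(-1/332) - 297*1/226 = 24/83 - 297/226 = -19227/18758 ≈ -1.0250)
o(W) = -19227/(18758*(-13 - 6*W)) (o(W) = -19227/(18758*(-13 + W*(-6))) = -19227/(18758*(-13 - 6*W)))
√(o(648) + (-237681 - 44168)) = √(19227/(18758*(13 + 6*648)) + (-237681 - 44168)) = √(19227/(18758*(13 + 3888)) - 281849) = √((19227/18758)/3901 - 281849) = √((19227/18758)*(1/3901) - 281849) = √(19227/73174958 - 281849) = √(-20624288718115/73174958) = I*√219071194763817530/881626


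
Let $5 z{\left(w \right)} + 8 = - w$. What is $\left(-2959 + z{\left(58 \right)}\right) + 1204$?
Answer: $- \frac{8841}{5} \approx -1768.2$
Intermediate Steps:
$z{\left(w \right)} = - \frac{8}{5} - \frac{w}{5}$ ($z{\left(w \right)} = - \frac{8}{5} + \frac{\left(-1\right) w}{5} = - \frac{8}{5} - \frac{w}{5}$)
$\left(-2959 + z{\left(58 \right)}\right) + 1204 = \left(-2959 - \frac{66}{5}\right) + 1204 = - \frac{14861}{5} + 1204 = - \frac{8841}{5}$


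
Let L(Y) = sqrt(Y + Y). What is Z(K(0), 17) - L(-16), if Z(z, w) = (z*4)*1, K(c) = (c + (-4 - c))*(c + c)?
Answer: -4*I*sqrt(2) ≈ -5.6569*I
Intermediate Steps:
K(c) = -8*c
L(Y) = sqrt(2)*sqrt(Y) (L(Y) = sqrt(2*Y) = sqrt(2)*sqrt(Y))
Z(z, w) = 4*z (Z(z, w) = (4*z)*1 = 4*z)
Z(K(0), 17) - L(-16) = 4*(-8*0) - sqrt(2)*sqrt(-16) = 4*0 - sqrt(2)*4*I = 0 - 4*I*sqrt(2) = -4*I*sqrt(2)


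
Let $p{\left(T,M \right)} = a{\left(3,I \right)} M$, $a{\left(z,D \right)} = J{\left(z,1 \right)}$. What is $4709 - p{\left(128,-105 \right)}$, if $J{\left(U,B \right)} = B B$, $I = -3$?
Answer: $4814$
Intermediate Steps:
$J{\left(U,B \right)} = B^{2}$
$a{\left(z,D \right)} = 1$ ($a{\left(z,D \right)} = 1^{2} = 1$)
$p{\left(T,M \right)} = M$ ($p{\left(T,M \right)} = 1 M = M$)
$4709 - p{\left(128,-105 \right)} = 4709 - -105 = 4709 + 105 = 4814$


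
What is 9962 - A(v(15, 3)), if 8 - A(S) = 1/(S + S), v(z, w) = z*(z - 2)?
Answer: 3882061/390 ≈ 9954.0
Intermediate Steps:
v(z, w) = z*(-2 + z)
A(S) = 8 - 1/(2*S) (A(S) = 8 - 1/(S + S) = 8 - 1/(2*S))
9962 - A(v(15, 3)) = 9962 - (8 - 1/(15*(-2 + 15))/2) = 9962 - (8 - 1/(2*(15*13))) = 9962 - (8 - 1/2/195) = 9962 - (8 - 1/2*1/195) = 9962 - (8 - 1/390) = 9962 - 1*3119/390 = 9962 - 3119/390 = 3882061/390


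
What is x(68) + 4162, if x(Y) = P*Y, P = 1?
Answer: 4230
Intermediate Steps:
x(Y) = Y (x(Y) = 1*Y = Y)
x(68) + 4162 = 68 + 4162 = 4230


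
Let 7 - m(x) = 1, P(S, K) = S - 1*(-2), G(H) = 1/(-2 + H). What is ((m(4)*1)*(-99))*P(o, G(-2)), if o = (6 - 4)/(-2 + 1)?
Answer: 0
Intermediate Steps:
o = -2 (o = 2/(-1) = 2*(-1) = -2)
P(S, K) = 2 + S (P(S, K) = S + 2 = 2 + S)
m(x) = 6 (m(x) = 7 - 1*1 = 7 - 1 = 6)
((m(4)*1)*(-99))*P(o, G(-2)) = ((6*1)*(-99))*(2 - 2) = (6*(-99))*0 = -594*0 = 0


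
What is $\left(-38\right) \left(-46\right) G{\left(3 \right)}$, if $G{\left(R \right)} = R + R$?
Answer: $10488$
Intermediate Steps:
$G{\left(R \right)} = 2 R$
$\left(-38\right) \left(-46\right) G{\left(3 \right)} = \left(-38\right) \left(-46\right) 2 \cdot 3 = 1748 \cdot 6 = 10488$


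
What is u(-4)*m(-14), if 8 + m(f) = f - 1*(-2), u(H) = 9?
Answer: -180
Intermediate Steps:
m(f) = -6 + f (m(f) = -8 + (f - 1*(-2)) = -8 + (f + 2) = -8 + (2 + f) = -6 + f)
u(-4)*m(-14) = 9*(-6 - 14) = 9*(-20) = -180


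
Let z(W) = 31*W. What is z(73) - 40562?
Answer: -38299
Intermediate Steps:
z(73) - 40562 = 31*73 - 40562 = 2263 - 40562 = -38299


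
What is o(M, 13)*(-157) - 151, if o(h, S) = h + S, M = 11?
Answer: -3919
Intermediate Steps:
o(h, S) = S + h
o(M, 13)*(-157) - 151 = (13 + 11)*(-157) - 151 = 24*(-157) - 151 = -3768 - 151 = -3919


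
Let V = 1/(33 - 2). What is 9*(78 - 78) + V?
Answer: 1/31 ≈ 0.032258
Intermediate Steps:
V = 1/31 ≈ 0.032258
9*(78 - 78) + V = 9*(78 - 78) + 1/31 = 9*0 + 1/31 = 0 + 1/31 = 1/31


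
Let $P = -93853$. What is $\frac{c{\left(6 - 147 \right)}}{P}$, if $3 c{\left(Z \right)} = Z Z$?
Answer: $- \frac{6627}{93853} \approx -0.07061$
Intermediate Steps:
$c{\left(Z \right)} = \frac{Z^{2}}{3}$ ($c{\left(Z \right)} = \frac{Z Z}{3} = \frac{Z^{2}}{3}$)
$\frac{c{\left(6 - 147 \right)}}{P} = \frac{\frac{1}{3} \left(6 - 147\right)^{2}}{-93853} = \frac{\left(-141\right)^{2}}{3} \left(- \frac{1}{93853}\right) = \frac{1}{3} \cdot 19881 \left(- \frac{1}{93853}\right) = 6627 \left(- \frac{1}{93853}\right) = - \frac{6627}{93853}$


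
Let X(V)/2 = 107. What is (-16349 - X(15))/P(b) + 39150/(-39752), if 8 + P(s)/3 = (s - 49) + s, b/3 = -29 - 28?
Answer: 101924971/7930524 ≈ 12.852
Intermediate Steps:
X(V) = 214 (X(V) = 2*107 = 214)
b = -171 (b = 3*(-29 - 28) = 3*(-57) = -171)
P(s) = -171 + 6*s (P(s) = -24 + 3*((s - 49) + s) = -24 + 3*((-49 + s) + s) = -24 + 3*(-49 + 2*s) = -24 + (-147 + 6*s) = -171 + 6*s)
(-16349 - X(15))/P(b) + 39150/(-39752) = (-16349 - 1*214)/(-171 + 6*(-171)) + 39150/(-39752) = (-16349 - 214)/(-171 - 1026) + 39150*(-1/39752) = -16563/(-1197) - 19575/19876 = -16563*(-1/1197) - 19575/19876 = 5521/399 - 19575/19876 = 101924971/7930524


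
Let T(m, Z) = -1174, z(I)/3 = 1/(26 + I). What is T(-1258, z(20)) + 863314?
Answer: 862140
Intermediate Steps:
z(I) = 3/(26 + I)
T(-1258, z(20)) + 863314 = -1174 + 863314 = 862140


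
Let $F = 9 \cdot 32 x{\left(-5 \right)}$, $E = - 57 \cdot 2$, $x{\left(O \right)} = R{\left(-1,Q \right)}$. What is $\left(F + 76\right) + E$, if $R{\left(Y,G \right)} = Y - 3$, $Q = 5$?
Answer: $-1190$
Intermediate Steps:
$R{\left(Y,G \right)} = -3 + Y$ ($R{\left(Y,G \right)} = Y - 3 = -3 + Y$)
$x{\left(O \right)} = -4$ ($x{\left(O \right)} = -3 - 1 = -4$)
$E = -114$ ($E = \left(-1\right) 114 = -114$)
$F = -1152$ ($F = 9 \cdot 32 \left(-4\right) = 288 \left(-4\right) = -1152$)
$\left(F + 76\right) + E = \left(-1152 + 76\right) - 114 = -1076 - 114 = -1190$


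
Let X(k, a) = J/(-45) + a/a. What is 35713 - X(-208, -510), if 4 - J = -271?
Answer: 321463/9 ≈ 35718.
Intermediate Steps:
J = 275 (J = 4 - 1*(-271) = 4 + 271 = 275)
X(k, a) = -46/9 (X(k, a) = 275/(-45) + a/a = 275*(-1/45) + 1 = -55/9 + 1 = -46/9)
35713 - X(-208, -510) = 35713 - 1*(-46/9) = 35713 + 46/9 = 321463/9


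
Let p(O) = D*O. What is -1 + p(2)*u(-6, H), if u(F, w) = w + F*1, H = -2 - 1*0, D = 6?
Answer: -97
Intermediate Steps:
H = -2 (H = -2 + 0 = -2)
u(F, w) = F + w (u(F, w) = w + F = F + w)
p(O) = 6*O
-1 + p(2)*u(-6, H) = -1 + (6*2)*(-6 - 2) = -1 + 12*(-8) = -1 - 96 = -97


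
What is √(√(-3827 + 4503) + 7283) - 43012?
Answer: -43012 + √7309 ≈ -42927.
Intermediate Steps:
√(√(-3827 + 4503) + 7283) - 43012 = √(√676 + 7283) - 43012 = √(26 + 7283) - 43012 = √7309 - 43012 = -43012 + √7309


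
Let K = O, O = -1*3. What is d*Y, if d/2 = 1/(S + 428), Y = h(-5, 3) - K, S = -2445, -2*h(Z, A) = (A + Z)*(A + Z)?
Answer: -2/2017 ≈ -0.00099157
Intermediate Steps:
h(Z, A) = -(A + Z)²/2 (h(Z, A) = -(A + Z)*(A + Z)/2 = -(A + Z)²/2)
O = -3
K = -3
Y = 1 (Y = -(3 - 5)²/2 - 1*(-3) = -½*(-2)² + 3 = -½*4 + 3 = -2 + 3 = 1)
d = -2/2017 (d = 2/(-2445 + 428) = 2/(-2017) = 2*(-1/2017) = -2/2017 ≈ -0.00099157)
d*Y = -2/2017*1 = -2/2017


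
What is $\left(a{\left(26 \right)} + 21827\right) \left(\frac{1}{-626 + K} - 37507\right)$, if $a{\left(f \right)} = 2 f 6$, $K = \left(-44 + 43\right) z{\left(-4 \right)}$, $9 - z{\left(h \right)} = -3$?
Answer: $- \frac{529774469913}{638} \approx -8.3037 \cdot 10^{8}$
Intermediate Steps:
$z{\left(h \right)} = 12$ ($z{\left(h \right)} = 9 - -3 = 9 + 3 = 12$)
$K = -12$ ($K = \left(-44 + 43\right) 12 = \left(-1\right) 12 = -12$)
$a{\left(f \right)} = 12 f$
$\left(a{\left(26 \right)} + 21827\right) \left(\frac{1}{-626 + K} - 37507\right) = \left(12 \cdot 26 + 21827\right) \left(\frac{1}{-626 - 12} - 37507\right) = \left(312 + 21827\right) \left(\frac{1}{-638} - 37507\right) = 22139 \left(- \frac{1}{638} - 37507\right) = 22139 \left(- \frac{23929467}{638}\right) = - \frac{529774469913}{638}$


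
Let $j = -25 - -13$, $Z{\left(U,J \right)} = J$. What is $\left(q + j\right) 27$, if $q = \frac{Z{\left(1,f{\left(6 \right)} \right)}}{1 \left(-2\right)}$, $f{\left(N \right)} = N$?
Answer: $-405$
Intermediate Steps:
$j = -12$ ($j = -25 + 13 = -12$)
$q = -3$ ($q = \frac{6}{1 \left(-2\right)} = \frac{6}{-2} = 6 \left(- \frac{1}{2}\right) = -3$)
$\left(q + j\right) 27 = \left(-3 - 12\right) 27 = \left(-15\right) 27 = -405$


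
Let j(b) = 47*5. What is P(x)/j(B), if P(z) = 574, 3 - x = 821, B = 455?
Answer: 574/235 ≈ 2.4426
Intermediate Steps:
x = -818 (x = 3 - 1*821 = 3 - 821 = -818)
j(b) = 235
P(x)/j(B) = 574/235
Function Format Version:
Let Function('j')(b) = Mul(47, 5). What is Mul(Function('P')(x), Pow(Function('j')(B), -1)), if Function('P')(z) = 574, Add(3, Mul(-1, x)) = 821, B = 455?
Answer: Rational(574, 235) ≈ 2.4426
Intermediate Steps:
x = -818 (x = Add(3, Mul(-1, 821)) = Add(3, -821) = -818)
Function('j')(b) = 235
Mul(Function('P')(x), Pow(Function('j')(B), -1)) = Mul(574, Pow(235, -1)) = Mul(574, Rational(1, 235)) = Rational(574, 235)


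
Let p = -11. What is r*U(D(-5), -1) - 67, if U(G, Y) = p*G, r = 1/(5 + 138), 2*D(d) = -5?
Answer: -1737/26 ≈ -66.808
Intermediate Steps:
D(d) = -5/2 (D(d) = (½)*(-5) = -5/2)
r = 1/143 ≈ 0.0069930
U(G, Y) = -11*G
r*U(D(-5), -1) - 67 = (-11*(-5/2))/143 - 67 = (1/143)*(55/2) - 67 = 5/26 - 67 = -1737/26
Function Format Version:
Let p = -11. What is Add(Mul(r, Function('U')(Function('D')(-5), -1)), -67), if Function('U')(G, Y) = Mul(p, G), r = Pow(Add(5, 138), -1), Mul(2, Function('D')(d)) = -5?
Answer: Rational(-1737, 26) ≈ -66.808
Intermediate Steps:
Function('D')(d) = Rational(-5, 2) (Function('D')(d) = Mul(Rational(1, 2), -5) = Rational(-5, 2))
r = Rational(1, 143) (r = Pow(143, -1) = Rational(1, 143) ≈ 0.0069930)
Function('U')(G, Y) = Mul(-11, G)
Add(Mul(r, Function('U')(Function('D')(-5), -1)), -67) = Add(Mul(Rational(1, 143), Mul(-11, Rational(-5, 2))), -67) = Add(Mul(Rational(1, 143), Rational(55, 2)), -67) = Add(Rational(5, 26), -67) = Rational(-1737, 26)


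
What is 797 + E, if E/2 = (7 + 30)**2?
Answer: 3535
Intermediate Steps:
E = 2738 (E = 2*(7 + 30)**2 = 2*37**2 = 2*1369 = 2738)
797 + E = 797 + 2738 = 3535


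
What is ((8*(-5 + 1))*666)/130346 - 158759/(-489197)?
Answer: 5133917075/31882436081 ≈ 0.16103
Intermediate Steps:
((8*(-5 + 1))*666)/130346 - 158759/(-489197) = ((8*(-4))*666)*(1/130346) - 158759*(-1/489197) = -32*666*(1/130346) + 158759/489197 = -21312*1/130346 + 158759/489197 = -10656/65173 + 158759/489197 = 5133917075/31882436081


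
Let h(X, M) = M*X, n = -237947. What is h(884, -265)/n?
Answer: 234260/237947 ≈ 0.98450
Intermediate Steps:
h(884, -265)/n = -265*884/(-237947) = -234260*(-1/237947) = 234260/237947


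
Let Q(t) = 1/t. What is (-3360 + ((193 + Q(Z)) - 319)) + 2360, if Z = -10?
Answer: -11261/10 ≈ -1126.1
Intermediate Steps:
(-3360 + ((193 + Q(Z)) - 319)) + 2360 = (-3360 + ((193 + 1/(-10)) - 319)) + 2360 = (-3360 + ((193 - ⅒) - 319)) + 2360 = (-3360 + (1929/10 - 319)) + 2360 = (-3360 - 1261/10) + 2360 = -34861/10 + 2360 = -11261/10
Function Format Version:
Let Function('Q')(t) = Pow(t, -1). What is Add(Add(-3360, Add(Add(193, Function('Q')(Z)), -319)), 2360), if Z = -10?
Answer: Rational(-11261, 10) ≈ -1126.1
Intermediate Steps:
Add(Add(-3360, Add(Add(193, Function('Q')(Z)), -319)), 2360) = Add(Add(-3360, Add(Add(193, Pow(-10, -1)), -319)), 2360) = Add(Add(-3360, Add(Add(193, Rational(-1, 10)), -319)), 2360) = Add(Add(-3360, Add(Rational(1929, 10), -319)), 2360) = Add(Add(-3360, Rational(-1261, 10)), 2360) = Add(Rational(-34861, 10), 2360) = Rational(-11261, 10)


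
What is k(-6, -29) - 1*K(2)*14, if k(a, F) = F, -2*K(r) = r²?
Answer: -1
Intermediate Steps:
K(r) = -r²/2
k(-6, -29) - 1*K(2)*14 = -29 - 1*(-½*2²)*14 = -29 - 1*(-½*4)*14 = -29 - 1*(-2)*14 = -29 - (-2)*14 = -29 - 1*(-28) = -29 + 28 = -1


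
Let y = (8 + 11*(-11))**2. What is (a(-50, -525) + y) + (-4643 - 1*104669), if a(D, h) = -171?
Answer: -96714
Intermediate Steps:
y = 12769 (y = (8 - 121)**2 = (-113)**2 = 12769)
(a(-50, -525) + y) + (-4643 - 1*104669) = (-171 + 12769) + (-4643 - 1*104669) = 12598 + (-4643 - 104669) = 12598 - 109312 = -96714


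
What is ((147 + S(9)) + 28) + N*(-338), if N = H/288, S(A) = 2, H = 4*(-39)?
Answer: 4321/12 ≈ 360.08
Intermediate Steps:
H = -156
N = -13/24 (N = -156/288 = -156*1/288 = -13/24 ≈ -0.54167)
((147 + S(9)) + 28) + N*(-338) = ((147 + 2) + 28) - 13/24*(-338) = (149 + 28) + 2197/12 = 177 + 2197/12 = 4321/12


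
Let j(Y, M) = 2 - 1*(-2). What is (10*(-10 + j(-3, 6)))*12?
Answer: -720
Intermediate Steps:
j(Y, M) = 4 (j(Y, M) = 2 + 2 = 4)
(10*(-10 + j(-3, 6)))*12 = (10*(-10 + 4))*12 = (10*(-6))*12 = -60*12 = -720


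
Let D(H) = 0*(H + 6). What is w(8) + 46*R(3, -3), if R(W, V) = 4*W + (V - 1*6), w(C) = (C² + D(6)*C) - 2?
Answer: 200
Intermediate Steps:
D(H) = 0 (D(H) = 0*(6 + H) = 0)
w(C) = -2 + C² (w(C) = (C² + 0*C) - 2 = (C² + 0) - 2 = C² - 2 = -2 + C²)
R(W, V) = -6 + V + 4*W (R(W, V) = 4*W + (V - 6) = 4*W + (-6 + V) = -6 + V + 4*W)
w(8) + 46*R(3, -3) = (-2 + 8²) + 46*(-6 - 3 + 4*3) = (-2 + 64) + 46*(-6 - 3 + 12) = 62 + 46*3 = 62 + 138 = 200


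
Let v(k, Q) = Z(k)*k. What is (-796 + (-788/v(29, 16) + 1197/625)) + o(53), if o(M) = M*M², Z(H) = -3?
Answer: 8052501014/54375 ≈ 1.4809e+5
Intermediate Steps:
v(k, Q) = -3*k
o(M) = M³
(-796 + (-788/v(29, 16) + 1197/625)) + o(53) = (-796 + (-788/((-3*29)) + 1197/625)) + 53³ = (-796 + (-788/(-87) + 1197*(1/625))) + 148877 = (-796 + (-788*(-1/87) + 1197/625)) + 148877 = (-796 + (788/87 + 1197/625)) + 148877 = (-796 + 596639/54375) + 148877 = -42685861/54375 + 148877 = 8052501014/54375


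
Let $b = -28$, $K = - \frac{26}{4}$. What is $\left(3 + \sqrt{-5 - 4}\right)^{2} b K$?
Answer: $3276 i \approx 3276.0 i$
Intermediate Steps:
$K = - \frac{13}{2}$ ($K = \left(-26\right) \frac{1}{4} = - \frac{13}{2} \approx -6.5$)
$\left(3 + \sqrt{-5 - 4}\right)^{2} b K = \left(3 + \sqrt{-5 - 4}\right)^{2} \left(-28\right) \left(- \frac{13}{2}\right) = \left(3 + \sqrt{-9}\right)^{2} \left(-28\right) \left(- \frac{13}{2}\right) = \left(3 + 3 i\right)^{2} \left(-28\right) \left(- \frac{13}{2}\right) = - 28 \left(3 + 3 i\right)^{2} \left(- \frac{13}{2}\right) = 182 \left(3 + 3 i\right)^{2}$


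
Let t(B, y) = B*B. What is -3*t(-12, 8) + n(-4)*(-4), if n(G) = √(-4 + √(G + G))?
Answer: -432 - 4*√(-4 + 2*I*√2) ≈ -434.68 - 8.4375*I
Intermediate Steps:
t(B, y) = B²
n(G) = √(-4 + √2*√G) (n(G) = √(-4 + √(2*G)) = √(-4 + √2*√G))
-3*t(-12, 8) + n(-4)*(-4) = -3*(-12)² + √(-4 + √2*√(-4))*(-4) = -3*144 + √(-4 + √2*(2*I))*(-4) = -432 + √(-4 + 2*I*√2)*(-4) = -432 - 4*√(-4 + 2*I*√2)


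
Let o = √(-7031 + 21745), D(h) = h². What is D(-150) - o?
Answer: 22500 - √14714 ≈ 22379.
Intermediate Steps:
o = √14714 ≈ 121.30
D(-150) - o = (-150)² - √14714 = 22500 - √14714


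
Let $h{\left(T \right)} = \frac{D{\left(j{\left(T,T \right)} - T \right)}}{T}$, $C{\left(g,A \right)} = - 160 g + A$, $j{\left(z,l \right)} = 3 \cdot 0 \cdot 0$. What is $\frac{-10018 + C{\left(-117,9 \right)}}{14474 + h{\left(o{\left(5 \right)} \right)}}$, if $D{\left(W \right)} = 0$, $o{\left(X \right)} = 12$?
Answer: $\frac{8711}{14474} \approx 0.60184$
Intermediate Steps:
$j{\left(z,l \right)} = 0$ ($j{\left(z,l \right)} = 0 \cdot 0 = 0$)
$C{\left(g,A \right)} = A - 160 g$
$h{\left(T \right)} = 0$ ($h{\left(T \right)} = \frac{0}{T} = 0$)
$\frac{-10018 + C{\left(-117,9 \right)}}{14474 + h{\left(o{\left(5 \right)} \right)}} = \frac{-10018 + \left(9 - -18720\right)}{14474 + 0} = \frac{-10018 + \left(9 + 18720\right)}{14474} = \left(-10018 + 18729\right) \frac{1}{14474} = 8711 \cdot \frac{1}{14474} = \frac{8711}{14474}$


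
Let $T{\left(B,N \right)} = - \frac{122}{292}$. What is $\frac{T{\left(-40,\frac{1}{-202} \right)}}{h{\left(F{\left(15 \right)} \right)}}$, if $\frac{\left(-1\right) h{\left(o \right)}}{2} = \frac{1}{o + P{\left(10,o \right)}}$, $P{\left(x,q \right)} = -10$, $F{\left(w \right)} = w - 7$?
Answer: $- \frac{61}{146} \approx -0.41781$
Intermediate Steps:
$F{\left(w \right)} = -7 + w$
$T{\left(B,N \right)} = - \frac{61}{146}$ ($T{\left(B,N \right)} = \left(-122\right) \frac{1}{292} = - \frac{61}{146}$)
$h{\left(o \right)} = - \frac{2}{-10 + o}$ ($h{\left(o \right)} = - \frac{2}{o - 10} = - \frac{2}{-10 + o}$)
$\frac{T{\left(-40,\frac{1}{-202} \right)}}{h{\left(F{\left(15 \right)} \right)}} = - \frac{61}{146 \left(- \frac{2}{-10 + \left(-7 + 15\right)}\right)} = - \frac{61}{146 \left(- \frac{2}{-10 + 8}\right)} = - \frac{61}{146 \left(- \frac{2}{-2}\right)} = - \frac{61}{146 \left(\left(-2\right) \left(- \frac{1}{2}\right)\right)} = - \frac{61}{146 \cdot 1} = \left(- \frac{61}{146}\right) 1 = - \frac{61}{146}$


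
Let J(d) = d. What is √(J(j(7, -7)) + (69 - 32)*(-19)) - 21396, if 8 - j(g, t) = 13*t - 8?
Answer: -21396 + 2*I*√149 ≈ -21396.0 + 24.413*I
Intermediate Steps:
j(g, t) = 16 - 13*t (j(g, t) = 8 - (13*t - 8) = 8 - (-8 + 13*t) = 8 + (8 - 13*t) = 16 - 13*t)
√(J(j(7, -7)) + (69 - 32)*(-19)) - 21396 = √((16 - 13*(-7)) + (69 - 32)*(-19)) - 21396 = √((16 + 91) + 37*(-19)) - 21396 = √(107 - 703) - 21396 = √(-596) - 21396 = 2*I*√149 - 21396 = -21396 + 2*I*√149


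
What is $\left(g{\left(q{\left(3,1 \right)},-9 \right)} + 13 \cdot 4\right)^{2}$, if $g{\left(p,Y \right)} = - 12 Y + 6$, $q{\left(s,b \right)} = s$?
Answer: $27556$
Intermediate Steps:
$g{\left(p,Y \right)} = 6 - 12 Y$
$\left(g{\left(q{\left(3,1 \right)},-9 \right)} + 13 \cdot 4\right)^{2} = \left(\left(6 - -108\right) + 13 \cdot 4\right)^{2} = \left(\left(6 + 108\right) + 52\right)^{2} = \left(114 + 52\right)^{2} = 166^{2} = 27556$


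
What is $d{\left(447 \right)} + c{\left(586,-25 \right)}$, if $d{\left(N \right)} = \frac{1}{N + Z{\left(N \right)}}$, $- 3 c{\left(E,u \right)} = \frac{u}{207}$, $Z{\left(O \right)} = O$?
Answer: $\frac{7657}{185058} \approx 0.041376$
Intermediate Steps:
$c{\left(E,u \right)} = - \frac{u}{621}$ ($c{\left(E,u \right)} = - \frac{u \frac{1}{207}}{3} = - \frac{\frac{1}{207} u}{3} = - \frac{u}{621}$)
$d{\left(N \right)} = \frac{1}{2 N}$ ($d{\left(N \right)} = \frac{1}{N + N} = \frac{1}{2 N}$)
$d{\left(447 \right)} + c{\left(586,-25 \right)} = \frac{1}{2 \cdot 447} - - \frac{25}{621} = \frac{1}{2} \cdot \frac{1}{447} + \frac{25}{621} = \frac{1}{894} + \frac{25}{621} = \frac{7657}{185058}$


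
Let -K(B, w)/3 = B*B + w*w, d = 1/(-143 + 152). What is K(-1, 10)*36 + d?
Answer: -98171/9 ≈ -10908.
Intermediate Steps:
d = ⅑ (d = 1/9 = ⅑ ≈ 0.11111)
K(B, w) = -3*B² - 3*w² (K(B, w) = -3*(B*B + w*w) = -3*(B² + w²) = -3*B² - 3*w²)
K(-1, 10)*36 + d = (-3*(-1)² - 3*10²)*36 + ⅑ = (-3*1 - 3*100)*36 + ⅑ = (-3 - 300)*36 + ⅑ = -303*36 + ⅑ = -10908 + ⅑ = -98171/9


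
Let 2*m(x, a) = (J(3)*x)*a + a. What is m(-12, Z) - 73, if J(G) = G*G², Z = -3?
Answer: 823/2 ≈ 411.50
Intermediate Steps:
J(G) = G³
m(x, a) = a/2 + 27*a*x/2 (m(x, a) = ((3³*x)*a + a)/2 = ((27*x)*a + a)/2 = (27*a*x + a)/2 = (a + 27*a*x)/2 = a/2 + 27*a*x/2)
m(-12, Z) - 73 = (½)*(-3)*(1 + 27*(-12)) - 73 = (½)*(-3)*(1 - 324) - 73 = (½)*(-3)*(-323) - 73 = 969/2 - 73 = 823/2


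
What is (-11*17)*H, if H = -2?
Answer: 374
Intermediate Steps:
(-11*17)*H = -11*17*(-2) = -187*(-2) = 374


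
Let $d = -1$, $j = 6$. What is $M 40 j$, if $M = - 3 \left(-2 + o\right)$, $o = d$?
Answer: $2160$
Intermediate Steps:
$o = -1$
$M = 9$ ($M = - 3 \left(-2 - 1\right) = \left(-3\right) \left(-3\right) = 9$)
$M 40 j = 9 \cdot 40 \cdot 6 = 360 \cdot 6 = 2160$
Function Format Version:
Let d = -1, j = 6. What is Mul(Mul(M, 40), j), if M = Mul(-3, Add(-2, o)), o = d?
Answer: 2160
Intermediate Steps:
o = -1
M = 9 (M = Mul(-3, Add(-2, -1)) = Mul(-3, -3) = 9)
Mul(Mul(M, 40), j) = Mul(Mul(9, 40), 6) = Mul(360, 6) = 2160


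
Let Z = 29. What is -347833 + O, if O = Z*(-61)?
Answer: -349602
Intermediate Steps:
O = -1769 (O = 29*(-61) = -1769)
-347833 + O = -347833 - 1769 = -349602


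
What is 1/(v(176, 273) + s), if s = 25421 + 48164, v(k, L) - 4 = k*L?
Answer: 1/121637 ≈ 8.2212e-6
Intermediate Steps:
v(k, L) = 4 + L*k (v(k, L) = 4 + k*L = 4 + L*k)
s = 73585
1/(v(176, 273) + s) = 1/((4 + 273*176) + 73585) = 1/((4 + 48048) + 73585) = 1/(48052 + 73585) = 1/121637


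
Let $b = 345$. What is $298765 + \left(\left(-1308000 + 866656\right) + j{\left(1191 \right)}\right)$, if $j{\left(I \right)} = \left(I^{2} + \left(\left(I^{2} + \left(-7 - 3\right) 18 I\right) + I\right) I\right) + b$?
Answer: $1436779019$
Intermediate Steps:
$j{\left(I \right)} = 345 + I^{2} + I \left(I^{2} - 179 I\right)$ ($j{\left(I \right)} = \left(I^{2} + \left(\left(I^{2} + \left(-7 - 3\right) 18 I\right) + I\right) I\right) + 345 = \left(I^{2} + \left(\left(I^{2} + \left(-10\right) 18 I\right) + I\right) I\right) + 345 = \left(I^{2} + \left(\left(I^{2} - 180 I\right) + I\right) I\right) + 345 = \left(I^{2} + \left(I^{2} - 179 I\right) I\right) + 345 = \left(I^{2} + I \left(I^{2} - 179 I\right)\right) + 345 = 345 + I^{2} + I \left(I^{2} - 179 I\right)$)
$298765 + \left(\left(-1308000 + 866656\right) + j{\left(1191 \right)}\right) = 298765 + \left(\left(-1308000 + 866656\right) + \left(345 + 1191^{3} - 178 \cdot 1191^{2}\right)\right) = 298765 + \left(-441344 + \left(345 + 1689410871 - 252489618\right)\right) = 298765 + \left(-441344 + 1436921598\right) = 298765 + 1436480254 = 1436779019$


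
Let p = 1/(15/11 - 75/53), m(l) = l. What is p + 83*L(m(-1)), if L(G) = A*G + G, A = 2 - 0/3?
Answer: -8053/30 ≈ -268.43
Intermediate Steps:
A = 2 (A = 2 - 0/3 = 2 - 1*0 = 2 + 0 = 2)
p = -583/30 (p = 1/(15*(1/11) - 75*1/53) = 1/(15/11 - 75/53) = 1/(-30/583) = -583/30 ≈ -19.433)
L(G) = 3*G (L(G) = 2*G + G = 3*G)
p + 83*L(m(-1)) = -583/30 + 83*(3*(-1)) = -583/30 + 83*(-3) = -583/30 - 249 = -8053/30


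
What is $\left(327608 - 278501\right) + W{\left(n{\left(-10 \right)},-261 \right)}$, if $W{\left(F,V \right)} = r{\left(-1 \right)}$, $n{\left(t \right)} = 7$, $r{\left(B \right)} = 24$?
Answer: $49131$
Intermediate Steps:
$W{\left(F,V \right)} = 24$
$\left(327608 - 278501\right) + W{\left(n{\left(-10 \right)},-261 \right)} = \left(327608 - 278501\right) + 24 = 49107 + 24 = 49131$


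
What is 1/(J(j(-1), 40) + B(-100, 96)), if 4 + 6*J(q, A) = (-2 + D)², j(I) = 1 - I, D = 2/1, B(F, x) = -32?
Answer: -3/98 ≈ -0.030612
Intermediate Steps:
D = 2 (D = 2*1 = 2)
J(q, A) = -⅔ (J(q, A) = -⅔ + (-2 + 2)²/6 = -⅔ + (⅙)*0² = -⅔ + (⅙)*0 = -⅔ + 0 = -⅔)
1/(J(j(-1), 40) + B(-100, 96)) = 1/(-⅔ - 32) = 1/(-98/3) = -3/98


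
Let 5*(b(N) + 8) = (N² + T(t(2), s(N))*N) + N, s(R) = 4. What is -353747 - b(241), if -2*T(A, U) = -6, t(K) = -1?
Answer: -365548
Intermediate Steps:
T(A, U) = 3 (T(A, U) = -½*(-6) = 3)
b(N) = -8 + N²/5 + 4*N/5 (b(N) = -8 + ((N² + 3*N) + N)/5 = -8 + (N² + 4*N)/5 = -8 + (N²/5 + 4*N/5) = -8 + N²/5 + 4*N/5)
-353747 - b(241) = -353747 - (-8 + (⅕)*241² + (⅘)*241) = -353747 - (-8 + (⅕)*58081 + 964/5) = -353747 - (-8 + 58081/5 + 964/5) = -353747 - 1*11801 = -353747 - 11801 = -365548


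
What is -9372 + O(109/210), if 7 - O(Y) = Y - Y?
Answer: -9365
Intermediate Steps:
O(Y) = 7 (O(Y) = 7 - (Y - Y) = 7 - 1*0 = 7 + 0 = 7)
-9372 + O(109/210) = -9372 + 7 = -9365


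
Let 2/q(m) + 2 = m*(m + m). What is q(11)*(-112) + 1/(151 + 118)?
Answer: -3751/4035 ≈ -0.92962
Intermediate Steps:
q(m) = 2/(-2 + 2*m**2) (q(m) = 2/(-2 + m*(m + m)) = 2/(-2 + m*(2*m)) = 2/(-2 + 2*m**2))
q(11)*(-112) + 1/(151 + 118) = -112/(-1 + 11**2) + 1/(151 + 118) = -112/(-1 + 121) + 1/269 = -112/120 + 1/269 = (1/120)*(-112) + 1/269 = -14/15 + 1/269 = -3751/4035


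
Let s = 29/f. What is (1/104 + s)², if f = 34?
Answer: 2325625/3125824 ≈ 0.74400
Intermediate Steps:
s = 29/34 ≈ 0.85294
(1/104 + s)² = (1/104 + 29/34)² = (1525/1768)² = 2325625/3125824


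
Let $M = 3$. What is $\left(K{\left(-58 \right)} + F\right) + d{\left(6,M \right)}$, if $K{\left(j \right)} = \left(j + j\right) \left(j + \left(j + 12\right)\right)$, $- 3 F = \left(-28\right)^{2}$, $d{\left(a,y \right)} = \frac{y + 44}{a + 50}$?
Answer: $\frac{1982989}{168} \approx 11804.0$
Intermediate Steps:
$d{\left(a,y \right)} = \frac{44 + y}{50 + a}$
$F = - \frac{784}{3}$ ($F = - \frac{\left(-28\right)^{2}}{3} = \left(- \frac{1}{3}\right) 784 = - \frac{784}{3} \approx -261.33$)
$K{\left(j \right)} = 2 j \left(12 + 2 j\right)$ ($K{\left(j \right)} = 2 j \left(j + \left(12 + j\right)\right) = 2 j \left(12 + 2 j\right)$)
$\left(K{\left(-58 \right)} + F\right) + d{\left(6,M \right)} = \left(4 \left(-58\right) \left(6 - 58\right) - \frac{784}{3}\right) + \frac{44 + 3}{50 + 6} = \left(4 \left(-58\right) \left(-52\right) - \frac{784}{3}\right) + \frac{1}{56} \cdot 47 = \left(12064 - \frac{784}{3}\right) + \frac{1}{56} \cdot 47 = \frac{35408}{3} + \frac{47}{56} = \frac{1982989}{168}$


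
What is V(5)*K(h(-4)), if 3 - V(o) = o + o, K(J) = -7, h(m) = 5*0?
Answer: 49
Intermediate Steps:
h(m) = 0
V(o) = 3 - 2*o (V(o) = 3 - (o + o) = 3 - 2*o)
V(5)*K(h(-4)) = (3 - 2*5)*(-7) = (3 - 10)*(-7) = -7*(-7) = 49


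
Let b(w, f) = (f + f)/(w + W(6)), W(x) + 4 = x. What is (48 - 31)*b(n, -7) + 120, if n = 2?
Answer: 121/2 ≈ 60.500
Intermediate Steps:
W(x) = -4 + x
b(w, f) = 2*f/(2 + w) (b(w, f) = (f + f)/(w + (-4 + 6)) = (2*f)/(w + 2) = (2*f)/(2 + w) = 2*f/(2 + w))
(48 - 31)*b(n, -7) + 120 = (48 - 31)*(2*(-7)/(2 + 2)) + 120 = 17*(2*(-7)/4) + 120 = 17*(2*(-7)*(¼)) + 120 = 17*(-7/2) + 120 = -119/2 + 120 = 121/2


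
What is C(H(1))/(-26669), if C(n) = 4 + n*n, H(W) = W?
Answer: -5/26669 ≈ -0.00018748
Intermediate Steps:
C(n) = 4 + n²
C(H(1))/(-26669) = (4 + 1²)/(-26669) = (4 + 1)*(-1/26669) = 5*(-1/26669) = -5/26669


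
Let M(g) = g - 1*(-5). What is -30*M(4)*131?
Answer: -35370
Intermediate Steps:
M(g) = 5 + g (M(g) = g + 5 = 5 + g)
-30*M(4)*131 = -30*(5 + 4)*131 = -270*131 = -30*1179 = -35370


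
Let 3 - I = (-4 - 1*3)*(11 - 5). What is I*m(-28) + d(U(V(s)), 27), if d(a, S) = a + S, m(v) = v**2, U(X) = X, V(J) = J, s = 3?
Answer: 35310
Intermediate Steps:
I = 45 (I = 3 - (-4 - 1*3)*(11 - 5) = 3 - (-4 - 3)*6 = 3 - (-7)*6 = 3 - 1*(-42) = 3 + 42 = 45)
d(a, S) = S + a
I*m(-28) + d(U(V(s)), 27) = 45*(-28)**2 + (27 + 3) = 45*784 + 30 = 35280 + 30 = 35310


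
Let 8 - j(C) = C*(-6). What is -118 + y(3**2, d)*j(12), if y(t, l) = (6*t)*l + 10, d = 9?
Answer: 39562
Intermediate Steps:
j(C) = 8 + 6*C (j(C) = 8 - C*(-6) = 8 - (-6)*C = 8 + 6*C)
y(t, l) = 10 + 6*l*t (y(t, l) = 6*l*t + 10 = 10 + 6*l*t)
-118 + y(3**2, d)*j(12) = -118 + (10 + 6*9*3**2)*(8 + 6*12) = -118 + (10 + 6*9*9)*(8 + 72) = -118 + (10 + 486)*80 = -118 + 496*80 = -118 + 39680 = 39562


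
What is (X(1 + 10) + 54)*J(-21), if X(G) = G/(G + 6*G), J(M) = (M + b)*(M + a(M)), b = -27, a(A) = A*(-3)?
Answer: -109152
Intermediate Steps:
a(A) = -3*A
J(M) = -2*M*(-27 + M) (J(M) = (M - 27)*(M - 3*M) = (-27 + M)*(-2*M) = -2*M*(-27 + M))
X(G) = ⅐ (X(G) = G/((7*G)) = G*(1/(7*G)) = ⅐)
(X(1 + 10) + 54)*J(-21) = (⅐ + 54)*(2*(-21)*(27 - 1*(-21))) = 379*(2*(-21)*(27 + 21))/7 = 379*(2*(-21)*48)/7 = (379/7)*(-2016) = -109152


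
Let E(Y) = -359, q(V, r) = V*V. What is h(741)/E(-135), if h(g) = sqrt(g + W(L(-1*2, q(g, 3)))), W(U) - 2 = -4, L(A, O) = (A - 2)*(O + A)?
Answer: -sqrt(739)/359 ≈ -0.075723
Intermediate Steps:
q(V, r) = V**2
L(A, O) = (-2 + A)*(A + O)
W(U) = -2 (W(U) = 2 - 4 = -2)
h(g) = sqrt(-2 + g) (h(g) = sqrt(g - 2) = sqrt(-2 + g))
h(741)/E(-135) = sqrt(-2 + 741)/(-359) = sqrt(739)*(-1/359) = -sqrt(739)/359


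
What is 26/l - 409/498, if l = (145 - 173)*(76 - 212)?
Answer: -386131/474096 ≈ -0.81446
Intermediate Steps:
l = 3808 (l = -28*(-136) = 3808)
26/l - 409/498 = 26/3808 - 409/498 = 26*(1/3808) - 409*1/498 = 13/1904 - 409/498 = -386131/474096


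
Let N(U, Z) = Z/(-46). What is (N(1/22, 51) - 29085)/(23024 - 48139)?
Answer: 1337961/1155290 ≈ 1.1581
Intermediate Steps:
N(U, Z) = -Z/46 (N(U, Z) = Z*(-1/46) = -Z/46)
(N(1/22, 51) - 29085)/(23024 - 48139) = (-1/46*51 - 29085)/(23024 - 48139) = (-51/46 - 29085)/(-25115) = -1337961/46*(-1/25115) = 1337961/1155290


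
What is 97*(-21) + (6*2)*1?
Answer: -2025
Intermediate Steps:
97*(-21) + (6*2)*1 = -2037 + 12*1 = -2037 + 12 = -2025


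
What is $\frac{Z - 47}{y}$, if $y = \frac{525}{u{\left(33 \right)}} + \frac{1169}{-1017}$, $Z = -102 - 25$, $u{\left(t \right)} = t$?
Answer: $- \frac{973269}{82558} \approx -11.789$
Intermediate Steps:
$Z = -127$ ($Z = -102 - 25 = -127$)
$y = \frac{165116}{11187}$ ($y = \frac{525}{33} + \frac{1169}{-1017} = 525 \cdot \frac{1}{33} + 1169 \left(- \frac{1}{1017}\right) = \frac{175}{11} - \frac{1169}{1017} = \frac{165116}{11187} \approx 14.76$)
$\frac{Z - 47}{y} = \frac{-127 - 47}{\frac{165116}{11187}} = \left(-174\right) \frac{11187}{165116} = - \frac{973269}{82558}$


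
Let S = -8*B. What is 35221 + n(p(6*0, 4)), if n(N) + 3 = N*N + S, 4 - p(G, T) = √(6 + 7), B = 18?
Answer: 35103 - 8*√13 ≈ 35074.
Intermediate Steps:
S = -144 (S = -8*18 = -144)
p(G, T) = 4 - √13 (p(G, T) = 4 - √(6 + 7) = 4 - √13)
n(N) = -147 + N² (n(N) = -3 + (N*N - 144) = -3 + (N² - 144) = -3 + (-144 + N²) = -147 + N²)
35221 + n(p(6*0, 4)) = 35221 + (-147 + (4 - √13)²) = 35074 + (4 - √13)²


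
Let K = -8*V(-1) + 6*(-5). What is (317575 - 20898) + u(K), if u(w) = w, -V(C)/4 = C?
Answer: 296615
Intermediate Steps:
V(C) = -4*C
K = -62 (K = -(-32)*(-1) + 6*(-5) = -8*4 - 30 = -32 - 30 = -62)
(317575 - 20898) + u(K) = (317575 - 20898) - 62 = 296677 - 62 = 296615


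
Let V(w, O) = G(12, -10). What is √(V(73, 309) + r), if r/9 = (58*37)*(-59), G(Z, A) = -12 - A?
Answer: 2*I*√284882 ≈ 1067.5*I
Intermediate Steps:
V(w, O) = -2 (V(w, O) = -12 - 1*(-10) = -12 + 10 = -2)
r = -1139526 (r = 9*((58*37)*(-59)) = 9*(2146*(-59)) = 9*(-126614) = -1139526)
√(V(73, 309) + r) = √(-2 - 1139526) = √(-1139528) = 2*I*√284882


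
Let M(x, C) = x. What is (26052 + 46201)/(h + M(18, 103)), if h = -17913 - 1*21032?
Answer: -72253/38927 ≈ -1.8561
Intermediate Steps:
h = -38945 (h = -17913 - 21032 = -38945)
(26052 + 46201)/(h + M(18, 103)) = (26052 + 46201)/(-38945 + 18) = 72253/(-38927) = 72253*(-1/38927) = -72253/38927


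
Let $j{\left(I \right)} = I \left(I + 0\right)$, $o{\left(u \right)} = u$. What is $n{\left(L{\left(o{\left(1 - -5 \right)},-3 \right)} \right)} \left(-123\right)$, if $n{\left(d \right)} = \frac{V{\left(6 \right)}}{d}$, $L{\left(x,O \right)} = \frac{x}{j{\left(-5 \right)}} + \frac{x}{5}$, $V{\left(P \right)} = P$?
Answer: $- \frac{1025}{2} \approx -512.5$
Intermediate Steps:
$j{\left(I \right)} = I^{2}$ ($j{\left(I \right)} = I I = I^{2}$)
$L{\left(x,O \right)} = \frac{6 x}{25}$ ($L{\left(x,O \right)} = \frac{x}{\left(-5\right)^{2}} + \frac{x}{5} = \frac{x}{25} + x \frac{1}{5} = x \frac{1}{25} + \frac{x}{5} = \frac{x}{25} + \frac{x}{5} = \frac{6 x}{25}$)
$n{\left(d \right)} = \frac{6}{d}$
$n{\left(L{\left(o{\left(1 - -5 \right)},-3 \right)} \right)} \left(-123\right) = \frac{6}{\frac{6}{25} \left(1 - -5\right)} \left(-123\right) = \frac{6}{\frac{6}{25} \left(1 + 5\right)} \left(-123\right) = \frac{6}{\frac{6}{25} \cdot 6} \left(-123\right) = \frac{6}{\frac{36}{25}} \left(-123\right) = 6 \cdot \frac{25}{36} \left(-123\right) = \frac{25}{6} \left(-123\right) = - \frac{1025}{2}$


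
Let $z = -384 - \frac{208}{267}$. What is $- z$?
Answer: $\frac{102736}{267} \approx 384.78$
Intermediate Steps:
$z = - \frac{102736}{267}$ ($z = -384 - 208 \cdot \frac{1}{267} = -384 - \frac{208}{267} = - \frac{102736}{267} \approx -384.78$)
$- z = \left(-1\right) \left(- \frac{102736}{267}\right) = \frac{102736}{267}$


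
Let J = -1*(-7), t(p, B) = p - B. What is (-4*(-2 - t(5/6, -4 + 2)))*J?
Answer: 406/3 ≈ 135.33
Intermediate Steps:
J = 7
(-4*(-2 - t(5/6, -4 + 2)))*J = -4*(-2 - (5/6 - (-4 + 2)))*7 = -4*(-2 - (5*(⅙) - 1*(-2)))*7 = -4*(-2 - (⅚ + 2))*7 = -4*(-2 - 1*17/6)*7 = -4*(-2 - 17/6)*7 = -4*(-29/6)*7 = (58/3)*7 = 406/3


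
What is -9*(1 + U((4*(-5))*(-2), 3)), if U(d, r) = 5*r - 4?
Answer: -108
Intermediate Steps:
U(d, r) = -4 + 5*r
-9*(1 + U((4*(-5))*(-2), 3)) = -9*(1 + (-4 + 5*3)) = -9*(1 + (-4 + 15)) = -9*(1 + 11) = -9*12 = -108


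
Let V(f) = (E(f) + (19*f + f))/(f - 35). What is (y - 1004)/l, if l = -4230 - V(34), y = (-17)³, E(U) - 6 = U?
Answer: 5917/3510 ≈ 1.6858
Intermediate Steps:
E(U) = 6 + U
y = -4913
V(f) = (6 + 21*f)/(-35 + f) (V(f) = ((6 + f) + (19*f + f))/(f - 35) = ((6 + f) + 20*f)/(-35 + f) = (6 + 21*f)/(-35 + f))
l = -3510 (l = -4230 - 3*(2 + 7*34)/(-35 + 34) = -4230 - 3*(2 + 238)/(-1) = -4230 - 3*(-1)*240 = -4230 - 1*(-720) = -4230 + 720 = -3510)
(y - 1004)/l = (-4913 - 1004)/(-3510) = -5917*(-1/3510) = 5917/3510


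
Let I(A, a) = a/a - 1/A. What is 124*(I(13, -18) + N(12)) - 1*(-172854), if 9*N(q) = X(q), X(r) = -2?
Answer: 20234086/117 ≈ 1.7294e+5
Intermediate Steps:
N(q) = -2/9 (N(q) = (⅑)*(-2) = -2/9)
I(A, a) = 1 - 1/A
124*(I(13, -18) + N(12)) - 1*(-172854) = 124*((-1 + 13)/13 - 2/9) - 1*(-172854) = 124*((1/13)*12 - 2/9) + 172854 = 124*(12/13 - 2/9) + 172854 = 124*(82/117) + 172854 = 10168/117 + 172854 = 20234086/117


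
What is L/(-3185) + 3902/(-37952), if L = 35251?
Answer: -675136911/60438560 ≈ -11.171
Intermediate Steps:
L/(-3185) + 3902/(-37952) = 35251/(-3185) + 3902/(-37952) = 35251*(-1/3185) + 3902*(-1/37952) = -35251/3185 - 1951/18976 = -675136911/60438560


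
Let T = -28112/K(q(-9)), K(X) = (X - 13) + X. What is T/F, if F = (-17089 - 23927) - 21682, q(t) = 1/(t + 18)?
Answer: -126504/3605135 ≈ -0.035090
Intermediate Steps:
q(t) = 1/(18 + t)
K(X) = -13 + 2*X (K(X) = (-13 + X) + X = -13 + 2*X)
F = -62698 (F = -41016 - 21682 = -62698)
T = 253008/115 (T = -28112/(-13 + 2/(18 - 9)) = -28112/(-13 + 2/9) = -28112/(-115/9) = -28112*(-9/115) = 253008/115 ≈ 2200.1)
T/F = (253008/115)/(-62698) = (253008/115)*(-1/62698) = -126504/3605135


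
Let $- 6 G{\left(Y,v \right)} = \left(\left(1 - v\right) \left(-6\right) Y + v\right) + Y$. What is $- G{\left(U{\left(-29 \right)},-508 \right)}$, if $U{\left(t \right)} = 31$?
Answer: $- \frac{31717}{2} \approx -15859.0$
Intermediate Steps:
$G{\left(Y,v \right)} = - \frac{Y}{6} - \frac{v}{6} - \frac{Y \left(-6 + 6 v\right)}{6}$ ($G{\left(Y,v \right)} = - \frac{\left(\left(1 - v\right) \left(-6\right) Y + v\right) + Y}{6} = - \frac{\left(\left(-6 + 6 v\right) Y + v\right) + Y}{6} = - \frac{\left(Y \left(-6 + 6 v\right) + v\right) + Y}{6} = - \frac{\left(v + Y \left(-6 + 6 v\right)\right) + Y}{6} = - \frac{Y + v + Y \left(-6 + 6 v\right)}{6} = - \frac{Y}{6} - \frac{v}{6} - \frac{Y \left(-6 + 6 v\right)}{6}$)
$- G{\left(U{\left(-29 \right)},-508 \right)} = - (\left(- \frac{1}{6}\right) \left(-508\right) + \frac{5}{6} \cdot 31 - 31 \left(-508\right)) = - (\frac{254}{3} + \frac{155}{6} + 15748) = \left(-1\right) \frac{31717}{2} = - \frac{31717}{2}$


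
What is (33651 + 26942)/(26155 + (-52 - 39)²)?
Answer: 60593/34436 ≈ 1.7596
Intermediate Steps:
(33651 + 26942)/(26155 + (-52 - 39)²) = 60593/(26155 + (-91)²) = 60593/(26155 + 8281) = 60593/34436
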